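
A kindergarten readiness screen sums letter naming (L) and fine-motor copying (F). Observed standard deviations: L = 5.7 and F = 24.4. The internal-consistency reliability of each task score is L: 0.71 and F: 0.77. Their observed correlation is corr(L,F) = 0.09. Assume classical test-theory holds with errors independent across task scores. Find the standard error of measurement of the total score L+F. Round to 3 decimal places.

Var(total) = 627.85 + 25.0344 = 652.884.
True-score variance = 481.495 + 25.0344 = 506.529, so reliability = 0.7758.
Error variance = 652.884 − 506.529 = 146.355; SEM = √146.355 = 12.098.

12.098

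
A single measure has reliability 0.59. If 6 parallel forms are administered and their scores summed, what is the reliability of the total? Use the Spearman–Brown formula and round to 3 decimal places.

ρ_k = kρ / (1 + (k−1)ρ) = 6·0.59 / (1 + 5·0.59) = 3.540 / 3.950 = 0.896.

0.896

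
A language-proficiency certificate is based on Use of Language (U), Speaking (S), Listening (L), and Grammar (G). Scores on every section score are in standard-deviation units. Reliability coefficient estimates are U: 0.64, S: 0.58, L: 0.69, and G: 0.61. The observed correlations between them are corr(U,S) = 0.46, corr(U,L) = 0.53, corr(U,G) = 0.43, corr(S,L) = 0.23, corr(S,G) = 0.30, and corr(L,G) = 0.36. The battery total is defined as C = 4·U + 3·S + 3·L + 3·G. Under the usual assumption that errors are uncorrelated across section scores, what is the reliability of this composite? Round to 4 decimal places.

0.8299

Var(C) = 4² + 3² + 3² + 3² + 2·[12·0.46 + 12·0.53 + 12·0.43 + 9·0.23 + 9·0.30 + 9·0.36] = 43 + 50.1 = 93.1.
Because errors are independent across components, Cov(Tᵢ,Tⱼ) = Cov(Xᵢ,Xⱼ); the off-diagonal part of the true-score variance is the same as above.
True-score variance = [4²·0.64 + 3²·0.58 + 3²·0.69 + 3²·0.61] + 50.1 = 27.16 + 50.1 = 77.26.
Reliability = 77.26 / 93.1 = 0.8299.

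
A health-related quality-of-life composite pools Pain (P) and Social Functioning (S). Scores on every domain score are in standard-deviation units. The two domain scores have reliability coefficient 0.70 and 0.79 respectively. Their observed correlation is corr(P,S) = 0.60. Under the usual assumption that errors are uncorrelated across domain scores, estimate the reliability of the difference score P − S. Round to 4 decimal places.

0.3625

Var(P−S) = 1 + 1 − 2·0.60 = 2 − 1.2 = 0.8.
Because errors are independent across components, Cov(Tᵢ,Tⱼ) = Cov(Xᵢ,Xⱼ); the off-diagonal part of the true-score variance is the same as above.
True-score variance = [0.70 + 0.79] − 1.2 = 1.49 − 1.2 = 0.29.
Reliability = 0.29 / 0.8 = 0.3625.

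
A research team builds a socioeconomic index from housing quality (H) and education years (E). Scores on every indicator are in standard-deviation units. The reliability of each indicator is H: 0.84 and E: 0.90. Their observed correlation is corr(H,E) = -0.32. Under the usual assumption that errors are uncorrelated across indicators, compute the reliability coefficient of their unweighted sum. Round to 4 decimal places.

0.8088

Var(H+E) = 2 + 2·[(-0.32)] = 2 − 0.64 = 1.36.
With uncorrelated errors the cross-covariances are all true-score covariance, so they carry over unchanged; only the diagonal terms shrink to ρᵢσᵢ².
True-score variance = [0.84 + 0.90] − 0.64 = 1.74 − 0.64 = 1.1.
Reliability = 1.1 / 1.36 = 0.8088.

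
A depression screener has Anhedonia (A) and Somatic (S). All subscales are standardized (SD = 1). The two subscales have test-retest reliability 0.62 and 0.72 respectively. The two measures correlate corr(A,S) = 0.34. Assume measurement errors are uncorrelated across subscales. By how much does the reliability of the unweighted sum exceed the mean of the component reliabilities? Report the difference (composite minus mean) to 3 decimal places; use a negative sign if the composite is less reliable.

0.084

Var(sum) = 2 + 0.68 = 2.68; true-score variance = 1.34 + 0.68 = 2.02; composite reliability = 0.7537.
Mean component reliability = 0.6700.
Difference = 0.7537 − 0.6700 = 0.084.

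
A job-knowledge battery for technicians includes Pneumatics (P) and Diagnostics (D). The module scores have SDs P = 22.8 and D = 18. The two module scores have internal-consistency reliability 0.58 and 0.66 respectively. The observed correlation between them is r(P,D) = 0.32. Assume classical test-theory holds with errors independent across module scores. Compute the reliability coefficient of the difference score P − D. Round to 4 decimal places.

Var(P−D) = 22.8² + 18² − 2·22.8·18·0.32 = 843.84 − 262.656 = 581.184.
With uncorrelated errors the cross-covariances are all true-score covariance, so they carry over unchanged; only the diagonal terms shrink to ρᵢσᵢ².
True-score variance = [22.8²·0.58 + 18²·0.66] − 262.656 = 515.347 − 262.656 = 252.691.
Reliability = 252.691 / 581.184 = 0.4348.

0.4348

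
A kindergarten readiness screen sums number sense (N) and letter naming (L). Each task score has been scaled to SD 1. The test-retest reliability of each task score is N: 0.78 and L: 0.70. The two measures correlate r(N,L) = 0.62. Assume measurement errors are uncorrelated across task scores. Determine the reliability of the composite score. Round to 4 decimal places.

Var(N+L) = 2 + 2·[0.62] = 2 + 1.24 = 3.24.
Under uncorrelated errors the observed covariances equal the true-score covariances, so only the own-variance terms attenuate.
True-score variance = [0.78 + 0.70] + 1.24 = 1.48 + 1.24 = 2.72.
Reliability = 2.72 / 3.24 = 0.8395.

0.8395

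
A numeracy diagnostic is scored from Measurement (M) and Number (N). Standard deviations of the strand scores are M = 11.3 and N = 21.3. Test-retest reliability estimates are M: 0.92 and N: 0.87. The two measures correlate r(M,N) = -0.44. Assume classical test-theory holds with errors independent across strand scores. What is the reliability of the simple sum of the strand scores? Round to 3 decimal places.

Var(M+N) = 11.3² + 21.3² + 2·[11.3·21.3·(-0.44)] = 581.38 − 211.807 = 369.573.
Because errors are independent across components, Cov(Tᵢ,Tⱼ) = Cov(Xᵢ,Xⱼ); the off-diagonal part of the true-score variance is the same as above.
True-score variance = [11.3²·0.92 + 21.3²·0.87] − 211.807 = 512.185 − 211.807 = 300.378.
Reliability = 300.378 / 369.573 = 0.813.

0.813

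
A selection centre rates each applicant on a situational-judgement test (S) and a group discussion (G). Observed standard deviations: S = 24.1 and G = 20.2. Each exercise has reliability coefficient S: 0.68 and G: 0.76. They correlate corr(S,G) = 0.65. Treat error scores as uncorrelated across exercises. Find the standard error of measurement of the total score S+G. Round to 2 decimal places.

16.85

Var(total) = 988.85 + 632.866 = 1621.72.
True-score variance = 705.061 + 632.866 = 1337.93, so reliability = 0.8250.
Error variance = 1621.72 − 1337.93 = 283.789; SEM = √283.789 = 16.85.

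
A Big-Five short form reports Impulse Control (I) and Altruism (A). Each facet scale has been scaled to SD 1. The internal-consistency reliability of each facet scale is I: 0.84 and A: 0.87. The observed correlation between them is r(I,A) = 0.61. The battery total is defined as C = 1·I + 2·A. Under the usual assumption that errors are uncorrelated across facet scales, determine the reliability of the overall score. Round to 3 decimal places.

Var(C) = 1 + 2² + 2·[2·0.61] = 5 + 2.44 = 7.44.
Because errors are independent across components, Cov(Tᵢ,Tⱼ) = Cov(Xᵢ,Xⱼ); the off-diagonal part of the true-score variance is the same as above.
True-score variance = [0.84 + 2²·0.87] + 2.44 = 4.32 + 2.44 = 6.76.
Reliability = 6.76 / 7.44 = 0.909.

0.909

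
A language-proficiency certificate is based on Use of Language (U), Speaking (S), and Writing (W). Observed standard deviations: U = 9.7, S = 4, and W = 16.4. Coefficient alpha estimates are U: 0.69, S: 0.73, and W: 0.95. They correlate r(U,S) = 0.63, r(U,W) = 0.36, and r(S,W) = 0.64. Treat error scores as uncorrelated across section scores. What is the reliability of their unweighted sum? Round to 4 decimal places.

Var(U+S+W) = 9.7² + 4² + 16.4² + 2·[9.7·4·0.63 + 9.7·16.4·0.36 + 4·16.4·0.64] = 379.05 + 247.394 = 626.444.
Under uncorrelated errors the observed covariances equal the true-score covariances, so only the own-variance terms attenuate.
True-score variance = [9.7²·0.69 + 4²·0.73 + 16.4²·0.95] + 247.394 = 332.114 + 247.394 = 579.508.
Reliability = 579.508 / 626.444 = 0.9251.

0.9251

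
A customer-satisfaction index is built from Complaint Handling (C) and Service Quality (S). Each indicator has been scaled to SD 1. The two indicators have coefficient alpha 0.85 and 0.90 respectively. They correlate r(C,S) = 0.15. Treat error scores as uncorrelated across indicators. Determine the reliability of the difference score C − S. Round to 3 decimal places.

0.853

Var(C−S) = 1 + 1 − 2·0.15 = 2 − 0.3 = 1.7.
With uncorrelated errors the cross-covariances are all true-score covariance, so they carry over unchanged; only the diagonal terms shrink to ρᵢσᵢ².
True-score variance = [0.85 + 0.90] − 0.3 = 1.75 − 0.3 = 1.45.
Reliability = 1.45 / 1.7 = 0.853.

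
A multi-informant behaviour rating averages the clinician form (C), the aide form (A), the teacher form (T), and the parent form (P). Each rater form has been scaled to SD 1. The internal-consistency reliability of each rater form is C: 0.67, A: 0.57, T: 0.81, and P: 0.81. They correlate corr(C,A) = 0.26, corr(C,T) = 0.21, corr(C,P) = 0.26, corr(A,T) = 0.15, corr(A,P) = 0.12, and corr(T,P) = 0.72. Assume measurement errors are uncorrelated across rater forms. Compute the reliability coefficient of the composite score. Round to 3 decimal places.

0.847

Var(C+A+T+P) = 4 + 2·[0.26 + 0.21 + 0.26 + 0.15 + 0.12 + 0.72] = 4 + 3.44 = 7.44.
With uncorrelated errors the cross-covariances are all true-score covariance, so they carry over unchanged; only the diagonal terms shrink to ρᵢσᵢ².
True-score variance = [0.67 + 0.57 + 0.81 + 0.81] + 3.44 = 2.86 + 3.44 = 6.3.
Reliability = 6.3 / 7.44 = 0.847.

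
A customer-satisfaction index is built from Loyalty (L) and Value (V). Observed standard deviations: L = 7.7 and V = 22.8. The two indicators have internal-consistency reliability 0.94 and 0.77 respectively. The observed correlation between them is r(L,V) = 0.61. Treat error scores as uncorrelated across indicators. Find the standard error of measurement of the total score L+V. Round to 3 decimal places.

11.096

Var(total) = 579.13 + 214.183 = 793.313.
True-score variance = 456.009 + 214.183 = 670.193, so reliability = 0.8448.
Error variance = 793.313 − 670.193 = 123.121; SEM = √123.121 = 11.096.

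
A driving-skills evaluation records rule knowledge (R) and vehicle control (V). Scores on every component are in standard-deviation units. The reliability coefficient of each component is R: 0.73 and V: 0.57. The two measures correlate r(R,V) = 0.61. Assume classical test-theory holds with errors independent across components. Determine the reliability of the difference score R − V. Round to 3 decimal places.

Var(R−V) = 1 + 1 − 2·0.61 = 2 − 1.22 = 0.78.
With uncorrelated errors the cross-covariances are all true-score covariance, so they carry over unchanged; only the diagonal terms shrink to ρᵢσᵢ².
True-score variance = [0.73 + 0.57] − 1.22 = 1.3 − 1.22 = 0.08.
Reliability = 0.08 / 0.78 = 0.103.

0.103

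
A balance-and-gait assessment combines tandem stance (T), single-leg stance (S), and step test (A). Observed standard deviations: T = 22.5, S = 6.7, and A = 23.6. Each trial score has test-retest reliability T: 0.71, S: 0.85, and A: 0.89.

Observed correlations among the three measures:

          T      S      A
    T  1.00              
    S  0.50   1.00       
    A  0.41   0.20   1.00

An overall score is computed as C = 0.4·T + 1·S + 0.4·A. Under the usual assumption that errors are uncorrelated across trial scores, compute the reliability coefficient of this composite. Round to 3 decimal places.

0.892

Var(C) = 0.4²·22.5² + 6.7² + 0.4²·23.6² + 2·[0.4·22.5·6.7·0.50 + 0.16·22.5·23.6·0.41 + 0.4·6.7·23.6·0.20] = 215.004 + 155.266 = 370.27.
Under uncorrelated errors the observed covariances equal the true-score covariances, so only the own-variance terms attenuate.
True-score variance = [0.4²·22.5²·0.71 + 6.7²·0.85 + 0.4²·23.6²·0.89] + 155.266 = 174.978 + 155.266 = 330.244.
Reliability = 330.244 / 370.27 = 0.892.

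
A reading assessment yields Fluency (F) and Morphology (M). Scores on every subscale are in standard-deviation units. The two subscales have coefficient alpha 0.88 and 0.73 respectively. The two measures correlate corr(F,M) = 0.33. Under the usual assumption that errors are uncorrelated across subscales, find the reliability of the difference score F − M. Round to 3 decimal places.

0.709

Var(F−M) = 1 + 1 − 2·0.33 = 2 − 0.66 = 1.34.
With uncorrelated errors the cross-covariances are all true-score covariance, so they carry over unchanged; only the diagonal terms shrink to ρᵢσᵢ².
True-score variance = [0.88 + 0.73] − 0.66 = 1.61 − 0.66 = 0.95.
Reliability = 0.95 / 1.34 = 0.709.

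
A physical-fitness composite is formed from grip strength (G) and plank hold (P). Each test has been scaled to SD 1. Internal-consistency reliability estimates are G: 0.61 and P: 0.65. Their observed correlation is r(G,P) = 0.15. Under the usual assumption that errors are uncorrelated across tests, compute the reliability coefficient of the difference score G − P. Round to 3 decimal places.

0.565

Var(G−P) = 1 + 1 − 2·0.15 = 2 − 0.3 = 1.7.
Under uncorrelated errors the observed covariances equal the true-score covariances, so only the own-variance terms attenuate.
True-score variance = [0.61 + 0.65] − 0.3 = 1.26 − 0.3 = 0.96.
Reliability = 0.96 / 1.7 = 0.565.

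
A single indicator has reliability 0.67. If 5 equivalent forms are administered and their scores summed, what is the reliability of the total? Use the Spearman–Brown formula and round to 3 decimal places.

0.910

ρ_k = kρ / (1 + (k−1)ρ) = 5·0.67 / (1 + 4·0.67) = 3.350 / 3.680 = 0.910.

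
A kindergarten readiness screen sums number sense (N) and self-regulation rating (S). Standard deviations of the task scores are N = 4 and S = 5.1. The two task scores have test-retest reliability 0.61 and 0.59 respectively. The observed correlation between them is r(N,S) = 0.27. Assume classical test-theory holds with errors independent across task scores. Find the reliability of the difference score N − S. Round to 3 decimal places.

Var(N−S) = 4² + 5.1² − 2·4·5.1·0.27 = 42.01 − 11.016 = 30.994.
Because errors are independent across components, Cov(Tᵢ,Tⱼ) = Cov(Xᵢ,Xⱼ); the off-diagonal part of the true-score variance is the same as above.
True-score variance = [4²·0.61 + 5.1²·0.59] − 11.016 = 25.1059 − 11.016 = 14.0899.
Reliability = 14.0899 / 30.994 = 0.455.

0.455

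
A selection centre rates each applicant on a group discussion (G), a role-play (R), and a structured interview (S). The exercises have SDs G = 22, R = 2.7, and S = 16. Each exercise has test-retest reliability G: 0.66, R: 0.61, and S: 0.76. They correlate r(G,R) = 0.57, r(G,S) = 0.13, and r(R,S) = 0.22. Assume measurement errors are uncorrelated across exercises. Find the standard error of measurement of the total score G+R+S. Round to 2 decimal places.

Var(total) = 747.29 + 178.244 = 925.534.
True-score variance = 518.447 + 178.244 = 696.691, so reliability = 0.7527.
Error variance = 925.534 − 696.691 = 228.843; SEM = √228.843 = 15.13.

15.13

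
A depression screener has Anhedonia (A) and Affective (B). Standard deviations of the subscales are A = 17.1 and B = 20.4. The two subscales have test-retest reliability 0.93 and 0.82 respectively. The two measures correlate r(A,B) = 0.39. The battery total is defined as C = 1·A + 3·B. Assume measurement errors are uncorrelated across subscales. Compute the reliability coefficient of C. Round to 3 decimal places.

Var(C) = 17.1² + 3²·20.4² + 2·[3·17.1·20.4·0.39] = 4037.85 + 816.286 = 4854.14.
Because errors are independent across components, Cov(Tᵢ,Tⱼ) = Cov(Xᵢ,Xⱼ); the off-diagonal part of the true-score variance is the same as above.
True-score variance = [17.1²·0.93 + 3²·20.4²·0.82] + 816.286 = 3343.2 + 816.286 = 4159.49.
Reliability = 4159.49 / 4854.14 = 0.857.

0.857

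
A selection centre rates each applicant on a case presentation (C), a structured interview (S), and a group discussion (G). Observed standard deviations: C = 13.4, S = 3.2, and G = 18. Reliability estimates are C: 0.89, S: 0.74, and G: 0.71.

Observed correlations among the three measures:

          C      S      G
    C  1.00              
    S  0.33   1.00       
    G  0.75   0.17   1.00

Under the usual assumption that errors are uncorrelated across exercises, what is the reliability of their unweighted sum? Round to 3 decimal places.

Var(C+S+G) = 13.4² + 3.2² + 18² + 2·[13.4·3.2·0.33 + 13.4·18·0.75 + 3.2·18·0.17] = 513.8 + 409.685 = 923.485.
Because errors are independent across components, Cov(Tᵢ,Tⱼ) = Cov(Xᵢ,Xⱼ); the off-diagonal part of the true-score variance is the same as above.
True-score variance = [13.4²·0.89 + 3.2²·0.74 + 18²·0.71] + 409.685 = 397.426 + 409.685 = 807.111.
Reliability = 807.111 / 923.485 = 0.874.

0.874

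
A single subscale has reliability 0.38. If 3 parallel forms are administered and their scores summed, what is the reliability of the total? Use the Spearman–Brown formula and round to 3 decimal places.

ρ_k = kρ / (1 + (k−1)ρ) = 3·0.38 / (1 + 2·0.38) = 1.140 / 1.760 = 0.648.

0.648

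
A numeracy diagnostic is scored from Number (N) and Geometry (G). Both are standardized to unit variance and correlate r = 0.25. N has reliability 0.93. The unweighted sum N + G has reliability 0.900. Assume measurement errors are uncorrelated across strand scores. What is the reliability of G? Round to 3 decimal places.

Var(N+G) = 2 + 2·0.25 = 2.500.
True-score variance = ρ_N + ρ_G + 2·0.25, so 0.900 = (0.93 + ρ_G + 0.50) / 2.500.
ρ_G = 0.900·2.500 − 0.93 − 0.50 = 0.820.

0.820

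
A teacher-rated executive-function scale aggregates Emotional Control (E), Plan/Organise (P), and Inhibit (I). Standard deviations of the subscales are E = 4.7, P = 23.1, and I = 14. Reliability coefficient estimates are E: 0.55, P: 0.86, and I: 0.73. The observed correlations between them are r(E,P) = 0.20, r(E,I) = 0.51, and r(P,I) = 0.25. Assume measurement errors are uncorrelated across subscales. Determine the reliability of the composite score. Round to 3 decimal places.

Var(E+P+I) = 4.7² + 23.1² + 14² + 2·[4.7·23.1·0.20 + 4.7·14·0.51 + 23.1·14·0.25] = 751.7 + 272.244 = 1023.94.
With uncorrelated errors the cross-covariances are all true-score covariance, so they carry over unchanged; only the diagonal terms shrink to ρᵢσᵢ².
True-score variance = [4.7²·0.55 + 23.1²·0.86 + 14²·0.73] + 272.244 = 614.134 + 272.244 = 886.378.
Reliability = 886.378 / 1023.94 = 0.866.

0.866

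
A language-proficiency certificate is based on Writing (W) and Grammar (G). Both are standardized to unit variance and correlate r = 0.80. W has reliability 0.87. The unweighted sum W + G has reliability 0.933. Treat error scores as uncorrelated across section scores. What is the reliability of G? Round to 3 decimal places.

0.889

Var(W+G) = 2 + 2·0.80 = 3.600.
True-score variance = ρ_W + ρ_G + 2·0.80, so 0.933 = (0.87 + ρ_G + 1.60) / 3.600.
ρ_G = 0.933·3.600 − 0.87 − 1.60 = 0.889.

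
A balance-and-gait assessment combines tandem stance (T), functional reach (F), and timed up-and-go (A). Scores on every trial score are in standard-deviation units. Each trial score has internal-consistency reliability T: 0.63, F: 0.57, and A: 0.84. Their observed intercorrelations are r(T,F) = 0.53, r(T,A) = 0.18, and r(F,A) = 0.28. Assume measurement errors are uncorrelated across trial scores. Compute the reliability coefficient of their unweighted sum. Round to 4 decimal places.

0.8072

Var(T+F+A) = 3 + 2·[0.53 + 0.18 + 0.28] = 3 + 1.98 = 4.98.
Because errors are independent across components, Cov(Tᵢ,Tⱼ) = Cov(Xᵢ,Xⱼ); the off-diagonal part of the true-score variance is the same as above.
True-score variance = [0.63 + 0.57 + 0.84] + 1.98 = 2.04 + 1.98 = 4.02.
Reliability = 4.02 / 4.98 = 0.8072.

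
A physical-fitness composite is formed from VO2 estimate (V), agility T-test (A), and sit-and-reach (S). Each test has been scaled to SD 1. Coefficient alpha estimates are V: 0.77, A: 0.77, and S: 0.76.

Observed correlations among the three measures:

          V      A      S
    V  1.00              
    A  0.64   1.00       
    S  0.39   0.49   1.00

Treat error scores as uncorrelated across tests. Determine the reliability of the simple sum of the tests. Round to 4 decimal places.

0.8841

Var(V+A+S) = 3 + 2·[0.64 + 0.39 + 0.49] = 3 + 3.04 = 6.04.
With uncorrelated errors the cross-covariances are all true-score covariance, so they carry over unchanged; only the diagonal terms shrink to ρᵢσᵢ².
True-score variance = [0.77 + 0.77 + 0.76] + 3.04 = 2.3 + 3.04 = 5.34.
Reliability = 5.34 / 6.04 = 0.8841.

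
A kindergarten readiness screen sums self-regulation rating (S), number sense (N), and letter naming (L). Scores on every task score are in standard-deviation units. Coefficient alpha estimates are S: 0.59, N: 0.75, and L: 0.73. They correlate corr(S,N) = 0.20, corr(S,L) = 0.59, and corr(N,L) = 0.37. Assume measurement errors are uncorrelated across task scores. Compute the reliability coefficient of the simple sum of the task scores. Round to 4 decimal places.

0.8252

Var(S+N+L) = 3 + 2·[0.20 + 0.59 + 0.37] = 3 + 2.32 = 5.32.
With uncorrelated errors the cross-covariances are all true-score covariance, so they carry over unchanged; only the diagonal terms shrink to ρᵢσᵢ².
True-score variance = [0.59 + 0.75 + 0.73] + 2.32 = 2.07 + 2.32 = 4.39.
Reliability = 4.39 / 5.32 = 0.8252.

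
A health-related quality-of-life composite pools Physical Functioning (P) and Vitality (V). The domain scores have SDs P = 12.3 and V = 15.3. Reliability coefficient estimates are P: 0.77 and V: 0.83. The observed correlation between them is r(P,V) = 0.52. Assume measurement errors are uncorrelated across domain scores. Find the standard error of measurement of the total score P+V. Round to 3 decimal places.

Var(total) = 385.38 + 195.718 = 581.098.
True-score variance = 310.788 + 195.718 = 506.506, so reliability = 0.8716.
Error variance = 581.098 − 506.506 = 74.592; SEM = √74.592 = 8.637.

8.637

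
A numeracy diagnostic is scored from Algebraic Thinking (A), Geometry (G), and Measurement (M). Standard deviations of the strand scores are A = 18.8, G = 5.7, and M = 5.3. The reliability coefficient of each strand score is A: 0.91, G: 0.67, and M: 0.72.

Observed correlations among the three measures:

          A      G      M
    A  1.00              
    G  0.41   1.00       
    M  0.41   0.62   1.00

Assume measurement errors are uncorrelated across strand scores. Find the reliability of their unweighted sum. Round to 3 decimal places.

0.919

Var(A+G+M) = 18.8² + 5.7² + 5.3² + 2·[18.8·5.7·0.41 + 18.8·5.3·0.41 + 5.7·5.3·0.62] = 414.02 + 207.036 = 621.056.
Under uncorrelated errors the observed covariances equal the true-score covariances, so only the own-variance terms attenuate.
True-score variance = [18.8²·0.91 + 5.7²·0.67 + 5.3²·0.72] + 207.036 = 363.624 + 207.036 = 570.66.
Reliability = 570.66 / 621.056 = 0.919.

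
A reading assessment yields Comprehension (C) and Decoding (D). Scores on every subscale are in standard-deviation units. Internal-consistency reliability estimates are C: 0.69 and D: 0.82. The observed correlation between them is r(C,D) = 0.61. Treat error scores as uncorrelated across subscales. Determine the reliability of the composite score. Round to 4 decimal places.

0.8478

Var(C+D) = 2 + 2·[0.61] = 2 + 1.22 = 3.22.
Under uncorrelated errors the observed covariances equal the true-score covariances, so only the own-variance terms attenuate.
True-score variance = [0.69 + 0.82] + 1.22 = 1.51 + 1.22 = 2.73.
Reliability = 2.73 / 3.22 = 0.8478.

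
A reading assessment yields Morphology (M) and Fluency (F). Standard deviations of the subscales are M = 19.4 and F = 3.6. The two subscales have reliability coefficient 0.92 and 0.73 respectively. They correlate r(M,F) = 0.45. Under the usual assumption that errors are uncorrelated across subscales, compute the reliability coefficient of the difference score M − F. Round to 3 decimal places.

Var(M−F) = 19.4² + 3.6² − 2·19.4·3.6·0.45 = 389.32 − 62.856 = 326.464.
Because errors are independent across components, Cov(Tᵢ,Tⱼ) = Cov(Xᵢ,Xⱼ); the off-diagonal part of the true-score variance is the same as above.
True-score variance = [19.4²·0.92 + 3.6²·0.73] − 62.856 = 355.712 − 62.856 = 292.856.
Reliability = 292.856 / 326.464 = 0.897.

0.897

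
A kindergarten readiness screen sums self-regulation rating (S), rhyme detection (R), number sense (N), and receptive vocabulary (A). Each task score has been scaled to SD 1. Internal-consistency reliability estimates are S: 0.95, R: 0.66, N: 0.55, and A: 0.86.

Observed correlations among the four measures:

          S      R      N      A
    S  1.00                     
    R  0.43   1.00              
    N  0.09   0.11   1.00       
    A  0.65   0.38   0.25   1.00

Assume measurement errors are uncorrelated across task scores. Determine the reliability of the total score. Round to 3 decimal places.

Var(S+R+N+A) = 4 + 2·[0.43 + 0.09 + 0.65 + 0.11 + 0.38 + 0.25] = 4 + 3.82 = 7.82.
With uncorrelated errors the cross-covariances are all true-score covariance, so they carry over unchanged; only the diagonal terms shrink to ρᵢσᵢ².
True-score variance = [0.95 + 0.66 + 0.55 + 0.86] + 3.82 = 3.02 + 3.82 = 6.84.
Reliability = 6.84 / 7.82 = 0.875.

0.875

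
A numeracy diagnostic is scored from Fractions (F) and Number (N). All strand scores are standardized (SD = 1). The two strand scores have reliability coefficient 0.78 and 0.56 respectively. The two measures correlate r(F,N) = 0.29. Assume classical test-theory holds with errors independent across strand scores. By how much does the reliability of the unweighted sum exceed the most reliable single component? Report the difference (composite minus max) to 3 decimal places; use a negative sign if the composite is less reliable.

Var(sum) = 2 + 0.58 = 2.58; true-score variance = 1.34 + 0.58 = 1.92; composite reliability = 0.7442.
Max component reliability = 0.7800.
Difference = 0.7442 − 0.7800 = -0.036.

-0.036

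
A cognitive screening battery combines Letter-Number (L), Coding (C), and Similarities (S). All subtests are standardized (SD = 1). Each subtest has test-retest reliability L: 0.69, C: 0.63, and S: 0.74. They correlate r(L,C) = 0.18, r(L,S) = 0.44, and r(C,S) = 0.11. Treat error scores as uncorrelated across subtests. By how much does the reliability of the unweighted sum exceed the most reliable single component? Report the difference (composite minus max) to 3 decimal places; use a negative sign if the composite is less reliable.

Var(sum) = 3 + 1.46 = 4.46; true-score variance = 2.06 + 1.46 = 3.52; composite reliability = 0.7892.
Max component reliability = 0.7400.
Difference = 0.7892 − 0.7400 = 0.049.

0.049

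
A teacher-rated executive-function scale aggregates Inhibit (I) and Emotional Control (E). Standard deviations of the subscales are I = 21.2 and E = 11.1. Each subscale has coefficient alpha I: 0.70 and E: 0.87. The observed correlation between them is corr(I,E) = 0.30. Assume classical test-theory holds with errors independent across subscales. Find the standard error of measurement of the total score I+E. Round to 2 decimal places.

Var(total) = 572.65 + 141.192 = 713.842.
True-score variance = 421.801 + 141.192 = 562.993, so reliability = 0.7887.
Error variance = 713.842 − 562.993 = 150.849; SEM = √150.849 = 12.28.

12.28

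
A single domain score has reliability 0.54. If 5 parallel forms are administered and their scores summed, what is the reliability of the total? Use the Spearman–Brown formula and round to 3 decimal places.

ρ_k = kρ / (1 + (k−1)ρ) = 5·0.54 / (1 + 4·0.54) = 2.700 / 3.160 = 0.854.

0.854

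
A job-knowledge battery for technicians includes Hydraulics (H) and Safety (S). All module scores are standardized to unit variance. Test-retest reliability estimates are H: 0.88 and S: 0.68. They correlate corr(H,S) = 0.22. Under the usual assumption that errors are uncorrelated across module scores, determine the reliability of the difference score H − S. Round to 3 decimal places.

Var(H−S) = 1 + 1 − 2·0.22 = 2 − 0.44 = 1.56.
Under uncorrelated errors the observed covariances equal the true-score covariances, so only the own-variance terms attenuate.
True-score variance = [0.88 + 0.68] − 0.44 = 1.56 − 0.44 = 1.12.
Reliability = 1.12 / 1.56 = 0.718.

0.718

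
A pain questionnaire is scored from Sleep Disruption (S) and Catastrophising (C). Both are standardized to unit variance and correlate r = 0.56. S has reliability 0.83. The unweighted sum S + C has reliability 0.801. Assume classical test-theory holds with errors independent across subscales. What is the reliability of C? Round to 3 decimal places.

Var(S+C) = 2 + 2·0.56 = 3.120.
True-score variance = ρ_S + ρ_C + 2·0.56, so 0.801 = (0.83 + ρ_C + 1.12) / 3.120.
ρ_C = 0.801·3.120 − 0.83 − 1.12 = 0.549.

0.549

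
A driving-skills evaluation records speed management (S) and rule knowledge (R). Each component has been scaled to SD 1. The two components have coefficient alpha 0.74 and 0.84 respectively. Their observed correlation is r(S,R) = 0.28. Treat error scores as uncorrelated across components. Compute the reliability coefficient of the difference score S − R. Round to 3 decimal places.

Var(S−R) = 1 + 1 − 2·0.28 = 2 − 0.56 = 1.44.
With uncorrelated errors the cross-covariances are all true-score covariance, so they carry over unchanged; only the diagonal terms shrink to ρᵢσᵢ².
True-score variance = [0.74 + 0.84] − 0.56 = 1.58 − 0.56 = 1.02.
Reliability = 1.02 / 1.44 = 0.708.

0.708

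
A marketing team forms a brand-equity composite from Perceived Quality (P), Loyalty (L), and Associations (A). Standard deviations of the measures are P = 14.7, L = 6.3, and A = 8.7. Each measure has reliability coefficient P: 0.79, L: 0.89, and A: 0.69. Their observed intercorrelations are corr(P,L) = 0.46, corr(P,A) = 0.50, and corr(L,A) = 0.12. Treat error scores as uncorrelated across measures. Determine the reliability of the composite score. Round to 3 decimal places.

0.869

Var(P+L+A) = 14.7² + 6.3² + 8.7² + 2·[14.7·6.3·0.46 + 14.7·8.7·0.50 + 6.3·8.7·0.12] = 331.47 + 226.246 = 557.716.
Under uncorrelated errors the observed covariances equal the true-score covariances, so only the own-variance terms attenuate.
True-score variance = [14.7²·0.79 + 6.3²·0.89 + 8.7²·0.69] + 226.246 = 258.261 + 226.246 = 484.507.
Reliability = 484.507 / 557.716 = 0.869.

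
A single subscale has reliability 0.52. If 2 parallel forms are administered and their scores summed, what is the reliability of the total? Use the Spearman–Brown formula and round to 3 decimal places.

ρ_k = kρ / (1 + (k−1)ρ) = 2·0.52 / (1 + 1·0.52) = 1.040 / 1.520 = 0.684.

0.684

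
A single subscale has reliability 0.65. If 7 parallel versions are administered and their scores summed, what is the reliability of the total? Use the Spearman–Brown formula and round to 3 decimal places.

ρ_k = kρ / (1 + (k−1)ρ) = 7·0.65 / (1 + 6·0.65) = 4.550 / 4.900 = 0.929.

0.929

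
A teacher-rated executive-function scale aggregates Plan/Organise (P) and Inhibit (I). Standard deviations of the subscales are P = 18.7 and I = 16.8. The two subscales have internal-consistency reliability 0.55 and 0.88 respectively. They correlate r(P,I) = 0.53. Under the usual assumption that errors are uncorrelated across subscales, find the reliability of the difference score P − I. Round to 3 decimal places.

0.360

Var(P−I) = 18.7² + 16.8² − 2·18.7·16.8·0.53 = 631.93 − 333.01 = 298.92.
With uncorrelated errors the cross-covariances are all true-score covariance, so they carry over unchanged; only the diagonal terms shrink to ρᵢσᵢ².
True-score variance = [18.7²·0.55 + 16.8²·0.88] − 333.01 = 440.701 − 333.01 = 107.691.
Reliability = 107.691 / 298.92 = 0.360.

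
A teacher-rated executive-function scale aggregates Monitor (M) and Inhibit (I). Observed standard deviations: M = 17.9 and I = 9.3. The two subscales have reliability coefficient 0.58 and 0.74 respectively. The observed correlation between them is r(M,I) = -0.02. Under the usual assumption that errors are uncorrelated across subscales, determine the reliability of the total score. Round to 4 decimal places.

Var(M+I) = 17.9² + 9.3² + 2·[17.9·9.3·(-0.02)] = 406.9 − 6.6588 = 400.241.
With uncorrelated errors the cross-covariances are all true-score covariance, so they carry over unchanged; only the diagonal terms shrink to ρᵢσᵢ².
True-score variance = [17.9²·0.58 + 9.3²·0.74] − 6.6588 = 249.84 − 6.6588 = 243.182.
Reliability = 243.182 / 400.241 = 0.6076.

0.6076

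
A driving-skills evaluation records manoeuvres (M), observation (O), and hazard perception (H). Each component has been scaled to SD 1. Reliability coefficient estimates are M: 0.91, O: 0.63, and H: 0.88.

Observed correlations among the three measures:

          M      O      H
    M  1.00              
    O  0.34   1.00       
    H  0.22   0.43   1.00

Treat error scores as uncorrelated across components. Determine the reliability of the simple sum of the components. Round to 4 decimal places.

0.8835

Var(M+O+H) = 3 + 2·[0.34 + 0.22 + 0.43] = 3 + 1.98 = 4.98.
Under uncorrelated errors the observed covariances equal the true-score covariances, so only the own-variance terms attenuate.
True-score variance = [0.91 + 0.63 + 0.88] + 1.98 = 2.42 + 1.98 = 4.4.
Reliability = 4.4 / 4.98 = 0.8835.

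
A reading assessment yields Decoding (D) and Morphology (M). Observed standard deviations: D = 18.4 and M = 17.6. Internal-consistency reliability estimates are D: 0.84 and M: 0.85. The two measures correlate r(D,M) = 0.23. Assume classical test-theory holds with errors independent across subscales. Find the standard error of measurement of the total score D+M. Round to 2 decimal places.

Var(total) = 648.32 + 148.966 = 797.286.
True-score variance = 547.686 + 148.966 = 696.653, so reliability = 0.8738.
Error variance = 797.286 − 696.653 = 100.634; SEM = √100.634 = 10.03.

10.03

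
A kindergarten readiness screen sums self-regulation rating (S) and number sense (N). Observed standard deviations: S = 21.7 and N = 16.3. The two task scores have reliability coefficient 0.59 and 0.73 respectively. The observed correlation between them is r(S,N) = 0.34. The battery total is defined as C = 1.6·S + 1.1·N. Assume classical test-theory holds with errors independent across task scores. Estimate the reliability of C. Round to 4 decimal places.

Var(C) = 1.6²·21.7² + 1.1²·16.3² + 2·[1.76·21.7·16.3·0.34] = 1526.96 + 423.32 = 1950.28.
With uncorrelated errors the cross-covariances are all true-score covariance, so they carry over unchanged; only the diagonal terms shrink to ρᵢσᵢ².
True-score variance = [1.6²·21.7²·0.59 + 1.1²·16.3²·0.73] + 423.32 = 945.916 + 423.32 = 1369.24.
Reliability = 1369.24 / 1950.28 = 0.7021.

0.7021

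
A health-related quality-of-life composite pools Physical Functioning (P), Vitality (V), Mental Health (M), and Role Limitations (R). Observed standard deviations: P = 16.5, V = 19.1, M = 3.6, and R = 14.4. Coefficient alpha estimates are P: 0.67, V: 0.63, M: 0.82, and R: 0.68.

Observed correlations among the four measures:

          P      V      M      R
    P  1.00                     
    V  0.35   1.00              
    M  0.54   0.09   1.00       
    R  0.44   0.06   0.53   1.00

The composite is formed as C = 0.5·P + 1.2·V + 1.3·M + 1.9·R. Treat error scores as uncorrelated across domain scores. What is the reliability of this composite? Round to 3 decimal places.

Var(C) = 0.5²·16.5² + 1.2²·19.1² + 1.3²·3.6² + 1.9²·14.4² + 2·[0.6·16.5·19.1·0.35 + 0.65·16.5·3.6·0.54 + 0.95·16.5·14.4·0.44 + 1.56·19.1·3.6·0.09 + 2.28·19.1·14.4·0.06 + 2.47·3.6·14.4·0.53] = 1363.86 + 602.982 = 1966.84.
Because errors are independent across components, Cov(Tᵢ,Tⱼ) = Cov(Xᵢ,Xⱼ); the off-diagonal part of the true-score variance is the same as above.
True-score variance = [0.5²·16.5²·0.67 + 1.2²·19.1²·0.63 + 1.3²·3.6²·0.82 + 1.9²·14.4²·0.68] + 602.982 = 903.545 + 602.982 = 1506.53.
Reliability = 1506.53 / 1966.84 = 0.766.

0.766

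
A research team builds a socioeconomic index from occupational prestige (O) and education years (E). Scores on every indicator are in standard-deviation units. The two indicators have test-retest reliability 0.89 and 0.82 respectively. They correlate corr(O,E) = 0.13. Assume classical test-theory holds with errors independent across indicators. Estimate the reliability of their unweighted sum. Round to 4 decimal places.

0.8717

Var(O+E) = 2 + 2·[0.13] = 2 + 0.26 = 2.26.
With uncorrelated errors the cross-covariances are all true-score covariance, so they carry over unchanged; only the diagonal terms shrink to ρᵢσᵢ².
True-score variance = [0.89 + 0.82] + 0.26 = 1.71 + 0.26 = 1.97.
Reliability = 1.97 / 2.26 = 0.8717.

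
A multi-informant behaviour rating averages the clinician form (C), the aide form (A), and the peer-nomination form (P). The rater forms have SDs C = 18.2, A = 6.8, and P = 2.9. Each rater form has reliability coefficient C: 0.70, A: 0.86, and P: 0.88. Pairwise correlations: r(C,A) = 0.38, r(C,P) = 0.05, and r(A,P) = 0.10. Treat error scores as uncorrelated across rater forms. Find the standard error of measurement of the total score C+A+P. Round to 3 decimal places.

Var(total) = 385.89 + 103.28 = 489.17.
True-score variance = 279.035 + 103.28 = 382.315, so reliability = 0.7816.
Error variance = 489.17 − 382.315 = 106.855; SEM = √106.855 = 10.337.

10.337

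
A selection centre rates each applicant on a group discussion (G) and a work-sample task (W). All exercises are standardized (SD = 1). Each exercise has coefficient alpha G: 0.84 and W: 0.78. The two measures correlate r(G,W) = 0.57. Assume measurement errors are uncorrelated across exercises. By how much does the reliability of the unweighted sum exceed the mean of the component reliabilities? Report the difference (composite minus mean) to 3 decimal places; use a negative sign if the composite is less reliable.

0.069

Var(sum) = 2 + 1.14 = 3.14; true-score variance = 1.62 + 1.14 = 2.76; composite reliability = 0.8790.
Mean component reliability = 0.8100.
Difference = 0.8790 − 0.8100 = 0.069.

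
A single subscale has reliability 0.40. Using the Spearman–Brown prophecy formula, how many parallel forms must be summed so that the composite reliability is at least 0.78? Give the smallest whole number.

k ≥ ρ*(1−ρ₁)/(ρ₁(1−ρ*)) = 0.78·0.60 / (0.40·0.22) = 5.318.
Smallest integer k = 6.

6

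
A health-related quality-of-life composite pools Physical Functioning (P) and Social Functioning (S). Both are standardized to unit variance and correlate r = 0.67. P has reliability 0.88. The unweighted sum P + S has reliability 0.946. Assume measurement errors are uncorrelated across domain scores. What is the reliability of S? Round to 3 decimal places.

0.940

Var(P+S) = 2 + 2·0.67 = 3.340.
True-score variance = ρ_P + ρ_S + 2·0.67, so 0.946 = (0.88 + ρ_S + 1.34) / 3.340.
ρ_S = 0.946·3.340 − 0.88 − 1.34 = 0.940.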